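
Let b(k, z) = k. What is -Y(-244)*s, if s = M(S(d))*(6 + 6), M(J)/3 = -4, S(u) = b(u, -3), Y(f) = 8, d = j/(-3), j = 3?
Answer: 1152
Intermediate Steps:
d = -1 (d = 3/(-3) = 3*(-1/3) = -1)
S(u) = u
M(J) = -12 (M(J) = 3*(-4) = -12)
s = -144 (s = -12*(6 + 6) = -12*12 = -144)
-Y(-244)*s = -8*(-144) = -1*(-1152) = 1152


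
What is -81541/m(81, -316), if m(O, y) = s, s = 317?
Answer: -81541/317 ≈ -257.23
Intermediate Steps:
m(O, y) = 317
-81541/m(81, -316) = -81541/317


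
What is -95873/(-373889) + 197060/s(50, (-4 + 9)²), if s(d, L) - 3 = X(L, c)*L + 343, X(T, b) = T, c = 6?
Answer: 73771659023/363046219 ≈ 203.20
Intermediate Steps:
s(d, L) = 346 + L² (s(d, L) = 3 + (L*L + 343) = 3 + (L² + 343) = 3 + (343 + L²) = 346 + L²)
-95873/(-373889) + 197060/s(50, (-4 + 9)²) = -95873/(-373889) + 197060/(346 + ((-4 + 9)²)²) = -95873*(-1/373889) + 197060/(346 + (5²)²) = 95873/373889 + 197060/(346 + 25²) = 95873/373889 + 197060/(346 + 625) = 95873/373889 + 197060/971 = 73771659023/363046219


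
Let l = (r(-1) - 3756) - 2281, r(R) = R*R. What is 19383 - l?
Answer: 25419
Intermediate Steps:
r(R) = R²
l = -6036 (l = ((-1)² - 3756) - 2281 = (1 - 3756) - 2281 = -3755 - 2281 = -6036)
19383 - l = 19383 - 1*(-6036) = 19383 + 6036 = 25419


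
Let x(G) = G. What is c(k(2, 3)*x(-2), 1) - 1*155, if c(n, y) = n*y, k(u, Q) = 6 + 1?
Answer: -169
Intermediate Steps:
k(u, Q) = 7
c(k(2, 3)*x(-2), 1) - 1*155 = (7*(-2))*1 - 1*155 = -14*1 - 155 = -14 - 155 = -169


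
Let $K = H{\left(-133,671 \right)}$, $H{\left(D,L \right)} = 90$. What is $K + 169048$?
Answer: $169138$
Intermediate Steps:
$K = 90$
$K + 169048 = 90 + 169048 = 169138$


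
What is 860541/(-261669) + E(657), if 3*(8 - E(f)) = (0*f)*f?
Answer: 410937/87223 ≈ 4.7113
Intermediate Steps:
E(f) = 8 (E(f) = 8 - 0*f*f/3 = 8 - 0*f = 8 - ⅓*0 = 8 + 0 = 8)
860541/(-261669) + E(657) = 860541/(-261669) + 8 = 860541*(-1/261669) + 8 = -286847/87223 + 8 = 410937/87223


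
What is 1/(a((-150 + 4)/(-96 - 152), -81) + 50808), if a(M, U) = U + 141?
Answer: 1/50868 ≈ 1.9659e-5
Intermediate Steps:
a(M, U) = 141 + U
1/(a((-150 + 4)/(-96 - 152), -81) + 50808) = 1/((141 - 81) + 50808) = 1/(60 + 50808) = 1/50868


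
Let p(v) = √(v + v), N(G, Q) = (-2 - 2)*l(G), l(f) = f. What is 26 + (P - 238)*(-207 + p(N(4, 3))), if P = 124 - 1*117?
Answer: 47843 - 924*I*√2 ≈ 47843.0 - 1306.7*I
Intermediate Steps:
N(G, Q) = -4*G (N(G, Q) = (-2 - 2)*G = -4*G)
P = 7 (P = 124 - 117 = 7)
p(v) = √2*√v (p(v) = √(2*v) = √2*√v)
26 + (P - 238)*(-207 + p(N(4, 3))) = 26 + (7 - 238)*(-207 + √2*√(-4*4)) = 26 - 231*(-207 + √2*√(-16)) = 26 - 231*(-207 + √2*(4*I)) = 26 - 231*(-207 + 4*I*√2) = 26 + (47817 - 924*I*√2) = 47843 - 924*I*√2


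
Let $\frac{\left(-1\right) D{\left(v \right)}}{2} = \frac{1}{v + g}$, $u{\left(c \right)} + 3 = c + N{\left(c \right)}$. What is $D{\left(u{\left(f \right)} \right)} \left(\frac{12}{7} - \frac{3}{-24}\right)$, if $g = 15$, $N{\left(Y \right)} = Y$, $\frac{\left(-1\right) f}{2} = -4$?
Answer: $- \frac{103}{784} \approx -0.13138$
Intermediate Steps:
$f = 8$ ($f = \left(-2\right) \left(-4\right) = 8$)
$u{\left(c \right)} = -3 + 2 c$ ($u{\left(c \right)} = -3 + \left(c + c\right) = -3 + 2 c$)
$D{\left(v \right)} = - \frac{2}{15 + v}$ ($D{\left(v \right)} = - \frac{2}{v + 15} = - \frac{2}{15 + v}$)
$D{\left(u{\left(f \right)} \right)} \left(\frac{12}{7} - \frac{3}{-24}\right) = - \frac{2}{15 + \left(-3 + 2 \cdot 8\right)} \left(\frac{12}{7} - \frac{3}{-24}\right) = - \frac{2}{15 + \left(-3 + 16\right)} \left(12 \cdot \frac{1}{7} - - \frac{1}{8}\right) = - \frac{2}{15 + 13} \left(\frac{12}{7} + \frac{1}{8}\right) = - \frac{2}{28} \cdot \frac{103}{56} = \left(-2\right) \frac{1}{28} \cdot \frac{103}{56} = \left(- \frac{1}{14}\right) \frac{103}{56} = - \frac{103}{784}$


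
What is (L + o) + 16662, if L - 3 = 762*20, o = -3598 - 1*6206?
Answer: 22101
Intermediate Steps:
o = -9804 (o = -3598 - 6206 = -9804)
L = 15243 (L = 3 + 762*20 = 3 + 15240 = 15243)
(L + o) + 16662 = (15243 - 9804) + 16662 = 5439 + 16662 = 22101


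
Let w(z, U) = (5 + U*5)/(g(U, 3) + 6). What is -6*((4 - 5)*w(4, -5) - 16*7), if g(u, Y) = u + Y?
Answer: 642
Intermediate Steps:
g(u, Y) = Y + u
w(z, U) = (5 + 5*U)/(9 + U) (w(z, U) = (5 + U*5)/((3 + U) + 6) = (5 + 5*U)/(9 + U))
-6*((4 - 5)*w(4, -5) - 16*7) = -6*((4 - 5)*(5*(1 - 5)/(9 - 5)) - 16*7) = -6*(-5*(-4)/4 - 112) = -6*(-1*(-5) - 112) = -6*(5 - 112) = -6*(-107) = 642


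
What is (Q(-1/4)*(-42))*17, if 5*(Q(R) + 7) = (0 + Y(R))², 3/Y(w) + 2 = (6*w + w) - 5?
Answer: 4358562/875 ≈ 4981.2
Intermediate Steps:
Y(w) = 3/(-7 + 7*w) (Y(w) = 3/(-2 + ((6*w + w) - 5)) = 3/(-2 + (7*w - 5)) = 3/(-2 + (-5 + 7*w)) = 3/(-7 + 7*w))
Q(R) = -7 + 9/(245*(-1 + R)²) (Q(R) = -7 + (0 + 3/(7*(-1 + R)))²/5 = -7 + (3/(7*(-1 + R)))²/5 = -7 + (9/(49*(-1 + R)²))/5 = -7 + 9/(245*(-1 + R)²))
(Q(-1/4)*(-42))*17 = ((-7 + 9/(245*(-1 - 1/4)²))*(-42))*17 = ((-7 + 9/(245*(-1 - 1*¼)²))*(-42))*17 = ((-7 + 9/(245*(-1 - ¼)²))*(-42))*17 = ((-7 + 9/(245*(-5/4)²))*(-42))*17 = ((-7 + (9/245)*(16/25))*(-42))*17 = ((-7 + 144/6125)*(-42))*17 = -42731/6125*(-42)*17 = (256386/875)*17 = 4358562/875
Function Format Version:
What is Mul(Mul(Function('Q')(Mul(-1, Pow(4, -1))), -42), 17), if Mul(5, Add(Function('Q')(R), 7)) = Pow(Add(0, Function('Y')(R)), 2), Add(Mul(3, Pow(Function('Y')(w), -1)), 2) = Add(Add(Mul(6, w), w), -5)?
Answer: Rational(4358562, 875) ≈ 4981.2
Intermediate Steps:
Function('Y')(w) = Mul(3, Pow(Add(-7, Mul(7, w)), -1)) (Function('Y')(w) = Mul(3, Pow(Add(-2, Add(Add(Mul(6, w), w), -5)), -1)) = Mul(3, Pow(Add(-2, Add(Mul(7, w), -5)), -1)) = Mul(3, Pow(Add(-2, Add(-5, Mul(7, w))), -1)) = Mul(3, Pow(Add(-7, Mul(7, w)), -1)))
Function('Q')(R) = Add(-7, Mul(Rational(9, 245), Pow(Add(-1, R), -2))) (Function('Q')(R) = Add(-7, Mul(Rational(1, 5), Pow(Add(0, Mul(Rational(3, 7), Pow(Add(-1, R), -1))), 2))) = Add(-7, Mul(Rational(1, 5), Pow(Mul(Rational(3, 7), Pow(Add(-1, R), -1)), 2))) = Add(-7, Mul(Rational(1, 5), Mul(Rational(9, 49), Pow(Add(-1, R), -2)))) = Add(-7, Mul(Rational(9, 245), Pow(Add(-1, R), -2))))
Mul(Mul(Function('Q')(Mul(-1, Pow(4, -1))), -42), 17) = Mul(Mul(Add(-7, Mul(Rational(9, 245), Pow(Add(-1, Mul(-1, Pow(4, -1))), -2))), -42), 17) = Mul(Mul(Add(-7, Mul(Rational(9, 245), Pow(Add(-1, Mul(-1, Rational(1, 4))), -2))), -42), 17) = Mul(Mul(Add(-7, Mul(Rational(9, 245), Pow(Add(-1, Rational(-1, 4)), -2))), -42), 17) = Mul(Mul(Add(-7, Mul(Rational(9, 245), Pow(Rational(-5, 4), -2))), -42), 17) = Mul(Mul(Add(-7, Mul(Rational(9, 245), Rational(16, 25))), -42), 17) = Mul(Mul(Add(-7, Rational(144, 6125)), -42), 17) = Mul(Mul(Rational(-42731, 6125), -42), 17) = Mul(Rational(256386, 875), 17) = Rational(4358562, 875)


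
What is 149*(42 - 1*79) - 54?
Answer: -5567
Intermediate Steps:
149*(42 - 1*79) - 54 = 149*(42 - 79) - 54 = 149*(-37) - 54 = -5513 - 54 = -5567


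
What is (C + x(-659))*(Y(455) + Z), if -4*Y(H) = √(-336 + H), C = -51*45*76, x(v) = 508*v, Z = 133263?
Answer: -67856453496 + 127298*√119 ≈ -6.7855e+10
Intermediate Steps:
C = -174420 (C = -2295*76 = -174420)
Y(H) = -√(-336 + H)/4
(C + x(-659))*(Y(455) + Z) = (-174420 + 508*(-659))*(-√(-336 + 455)/4 + 133263) = (-174420 - 334772)*(-√119/4 + 133263) = -509192*(133263 - √119/4) = -67856453496 + 127298*√119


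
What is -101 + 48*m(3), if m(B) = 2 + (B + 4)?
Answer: 331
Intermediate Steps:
m(B) = 6 + B (m(B) = 2 + (4 + B) = 6 + B)
-101 + 48*m(3) = -101 + 48*(6 + 3) = -101 + 48*9 = -101 + 432 = 331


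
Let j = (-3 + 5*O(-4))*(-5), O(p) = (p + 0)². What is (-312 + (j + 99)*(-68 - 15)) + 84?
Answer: 23510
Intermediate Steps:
O(p) = p²
j = -385 (j = (-3 + 5*(-4)²)*(-5) = (-3 + 5*16)*(-5) = (-3 + 80)*(-5) = 77*(-5) = -385)
(-312 + (j + 99)*(-68 - 15)) + 84 = (-312 + (-385 + 99)*(-68 - 15)) + 84 = (-312 - 286*(-83)) + 84 = (-312 + 23738) + 84 = 23426 + 84 = 23510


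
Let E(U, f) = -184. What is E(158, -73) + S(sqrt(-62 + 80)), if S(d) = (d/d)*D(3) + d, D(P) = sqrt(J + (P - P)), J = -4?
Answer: -184 + 2*I + 3*sqrt(2) ≈ -179.76 + 2.0*I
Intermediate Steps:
D(P) = 2*I (D(P) = sqrt(-4 + (P - P)) = sqrt(-4 + 0) = sqrt(-4) = 2*I)
S(d) = d + 2*I (S(d) = (d/d)*(2*I) + d = 1*(2*I) + d = 2*I + d = d + 2*I)
E(158, -73) + S(sqrt(-62 + 80)) = -184 + (sqrt(-62 + 80) + 2*I) = -184 + (sqrt(18) + 2*I) = -184 + (3*sqrt(2) + 2*I) = -184 + (2*I + 3*sqrt(2)) = -184 + 2*I + 3*sqrt(2)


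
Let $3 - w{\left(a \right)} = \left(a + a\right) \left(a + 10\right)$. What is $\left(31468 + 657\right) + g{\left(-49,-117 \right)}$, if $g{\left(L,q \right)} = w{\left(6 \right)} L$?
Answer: $41386$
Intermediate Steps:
$w{\left(a \right)} = 3 - 2 a \left(10 + a\right)$ ($w{\left(a \right)} = 3 - \left(a + a\right) \left(a + 10\right) = 3 - 2 a \left(10 + a\right)$)
$g{\left(L,q \right)} = - 189 L$ ($g{\left(L,q \right)} = \left(3 - 120 - 2 \cdot 6^{2}\right) L = \left(3 - 120 - 72\right) L = - 189 L$)
$\left(31468 + 657\right) + g{\left(-49,-117 \right)} = \left(31468 + 657\right) - -9261 = 32125 + 9261 = 41386$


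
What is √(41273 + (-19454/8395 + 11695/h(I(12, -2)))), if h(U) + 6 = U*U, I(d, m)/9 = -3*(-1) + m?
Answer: 2*√6569062256235/25185 ≈ 203.54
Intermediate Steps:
I(d, m) = 27 + 9*m (I(d, m) = 9*(-3*(-1) + m) = 9*(3 + m) = 27 + 9*m)
h(U) = -6 + U² (h(U) = -6 + U*U = -6 + U²)
√(41273 + (-19454/8395 + 11695/h(I(12, -2)))) = √(41273 + (-19454/8395 + 11695/(-6 + (27 + 9*(-2))²))) = √(41273 + (-19454*1/8395 + 11695/(-6 + (27 - 18)²))) = √(41273 + (-19454/8395 + 11695/(-6 + 9²))) = √(41273 + (-19454/8395 + 11695/(-6 + 81))) = √(41273 + (-19454/8395 + 11695/75)) = √(41273 + (-19454/8395 + 11695*(1/75))) = √(41273 + (-19454/8395 + 2339/15)) = √(41273 + 3868819/25185) = √(1043329324/25185) = 2*√6569062256235/25185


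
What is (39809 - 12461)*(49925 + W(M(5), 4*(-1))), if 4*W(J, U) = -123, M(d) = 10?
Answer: 1364507949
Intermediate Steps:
W(J, U) = -123/4 (W(J, U) = (¼)*(-123) = -123/4)
(39809 - 12461)*(49925 + W(M(5), 4*(-1))) = (39809 - 12461)*(49925 - 123/4) = 27348*(199577/4) = 1364507949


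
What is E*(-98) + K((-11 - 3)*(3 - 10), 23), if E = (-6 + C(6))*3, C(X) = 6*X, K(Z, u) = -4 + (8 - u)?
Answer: -8839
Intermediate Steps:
K(Z, u) = 4 - u
E = 90 (E = (-6 + 6*6)*3 = (-6 + 36)*3 = 30*3 = 90)
E*(-98) + K((-11 - 3)*(3 - 10), 23) = 90*(-98) + (4 - 1*23) = -8820 + (4 - 23) = -8820 - 19 = -8839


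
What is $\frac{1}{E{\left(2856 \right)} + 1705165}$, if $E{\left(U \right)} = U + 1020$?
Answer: $\frac{1}{1709041} \approx 5.8512 \cdot 10^{-7}$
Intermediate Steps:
$E{\left(U \right)} = 1020 + U$
$\frac{1}{E{\left(2856 \right)} + 1705165} = \frac{1}{\left(1020 + 2856\right) + 1705165} = \frac{1}{3876 + 1705165} = \frac{1}{1709041}$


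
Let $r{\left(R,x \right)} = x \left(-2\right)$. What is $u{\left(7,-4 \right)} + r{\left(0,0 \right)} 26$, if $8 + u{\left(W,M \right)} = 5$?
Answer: $-3$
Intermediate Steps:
$u{\left(W,M \right)} = -3$ ($u{\left(W,M \right)} = -8 + 5 = -3$)
$r{\left(R,x \right)} = - 2 x$
$u{\left(7,-4 \right)} + r{\left(0,0 \right)} 26 = -3 + \left(-2\right) 0 \cdot 26 = -3 + 0 \cdot 26 = -3 + 0 = -3$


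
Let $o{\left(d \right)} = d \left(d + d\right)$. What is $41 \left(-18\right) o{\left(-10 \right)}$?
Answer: $-147600$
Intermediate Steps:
$o{\left(d \right)} = 2 d^{2}$ ($o{\left(d \right)} = d 2 d = 2 d^{2}$)
$41 \left(-18\right) o{\left(-10 \right)} = 41 \left(-18\right) 2 \left(-10\right)^{2} = - 738 \cdot 2 \cdot 100 = \left(-738\right) 200 = -147600$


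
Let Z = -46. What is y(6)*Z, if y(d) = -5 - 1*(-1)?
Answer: 184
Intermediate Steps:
y(d) = -4 (y(d) = -5 + 1 = -4)
y(6)*Z = -4*(-46) = 184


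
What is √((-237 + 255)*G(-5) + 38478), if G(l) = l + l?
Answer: √38298 ≈ 195.70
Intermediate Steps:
G(l) = 2*l
√((-237 + 255)*G(-5) + 38478) = √((-237 + 255)*(2*(-5)) + 38478) = √(18*(-10) + 38478) = √(-180 + 38478) = √38298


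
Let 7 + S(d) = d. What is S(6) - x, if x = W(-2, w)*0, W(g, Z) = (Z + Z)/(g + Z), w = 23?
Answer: -1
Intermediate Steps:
W(g, Z) = 2*Z/(Z + g) (W(g, Z) = (2*Z)/(Z + g) = 2*Z/(Z + g))
S(d) = -7 + d
x = 0 (x = (2*23/(23 - 2))*0 = (2*23/21)*0 = (2*23*(1/21))*0 = (46/21)*0 = 0)
S(6) - x = (-7 + 6) - 1*0 = -1 + 0 = -1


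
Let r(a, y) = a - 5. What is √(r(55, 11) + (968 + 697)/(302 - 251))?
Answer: √23885/17 ≈ 9.0910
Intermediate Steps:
r(a, y) = -5 + a
√(r(55, 11) + (968 + 697)/(302 - 251)) = √((-5 + 55) + (968 + 697)/(302 - 251)) = √(50 + 1665/51) = √(50 + 1665*(1/51)) = √(50 + 555/17) = √(1405/17) = √23885/17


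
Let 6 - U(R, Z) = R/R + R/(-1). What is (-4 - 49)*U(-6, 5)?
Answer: 53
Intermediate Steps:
U(R, Z) = 5 + R (U(R, Z) = 6 - (R/R + R/(-1)) = 6 - (1 + R*(-1)) = 6 - (1 - R) = 6 + (-1 + R) = 5 + R)
(-4 - 49)*U(-6, 5) = (-4 - 49)*(5 - 6) = -53*(-1) = 53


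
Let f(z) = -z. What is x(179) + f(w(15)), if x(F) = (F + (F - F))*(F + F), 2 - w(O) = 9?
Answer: 64089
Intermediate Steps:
w(O) = -7 (w(O) = 2 - 1*9 = 2 - 9 = -7)
x(F) = 2*F² (x(F) = (F + 0)*(2*F) = F*(2*F) = 2*F²)
x(179) + f(w(15)) = 2*179² - 1*(-7) = 2*32041 + 7 = 64082 + 7 = 64089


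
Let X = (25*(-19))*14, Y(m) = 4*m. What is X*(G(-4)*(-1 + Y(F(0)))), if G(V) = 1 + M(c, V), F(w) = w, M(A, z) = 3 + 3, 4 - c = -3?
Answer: 46550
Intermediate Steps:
c = 7 (c = 4 - 1*(-3) = 4 + 3 = 7)
M(A, z) = 6
G(V) = 7 (G(V) = 1 + 6 = 7)
X = -6650 (X = -475*14 = -6650)
X*(G(-4)*(-1 + Y(F(0)))) = -46550*(-1 + 4*0) = -46550*(-1 + 0) = -46550*(-1) = -6650*(-7) = 46550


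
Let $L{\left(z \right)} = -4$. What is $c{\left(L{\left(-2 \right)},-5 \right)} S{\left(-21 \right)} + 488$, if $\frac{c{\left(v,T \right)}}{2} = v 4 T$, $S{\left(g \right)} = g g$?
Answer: $71048$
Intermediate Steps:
$S{\left(g \right)} = g^{2}$
$c{\left(v,T \right)} = 8 T v$ ($c{\left(v,T \right)} = 2 v 4 T = 2 \cdot 4 v T = 2 \cdot 4 T v = 8 T v$)
$c{\left(L{\left(-2 \right)},-5 \right)} S{\left(-21 \right)} + 488 = 8 \left(-5\right) \left(-4\right) \left(-21\right)^{2} + 488 = 160 \cdot 441 + 488 = 70560 + 488 = 71048$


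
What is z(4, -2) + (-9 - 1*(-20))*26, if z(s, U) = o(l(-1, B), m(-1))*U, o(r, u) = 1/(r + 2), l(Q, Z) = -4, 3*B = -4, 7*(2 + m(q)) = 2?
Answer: 287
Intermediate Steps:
m(q) = -12/7 (m(q) = -2 + (1/7)*2 = -2 + 2/7 = -12/7)
B = -4/3 (B = (1/3)*(-4) = -4/3 ≈ -1.3333)
o(r, u) = 1/(2 + r)
z(s, U) = -U/2 (z(s, U) = U/(2 - 4) = U/(-2) = -U/2)
z(4, -2) + (-9 - 1*(-20))*26 = -1/2*(-2) + (-9 - 1*(-20))*26 = 1 + (-9 + 20)*26 = 1 + 11*26 = 1 + 286 = 287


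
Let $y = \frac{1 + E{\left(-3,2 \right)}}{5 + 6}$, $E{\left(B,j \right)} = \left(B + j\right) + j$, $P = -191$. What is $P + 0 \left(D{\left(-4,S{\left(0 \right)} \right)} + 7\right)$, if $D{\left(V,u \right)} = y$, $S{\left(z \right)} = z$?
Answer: $-191$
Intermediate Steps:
$E{\left(B,j \right)} = B + 2 j$
$y = \frac{2}{11}$ ($y = \frac{1 + \left(-3 + 2 \cdot 2\right)}{5 + 6} = \frac{1 + \left(-3 + 4\right)}{11} = \left(1 + 1\right) \frac{1}{11} = 2 \cdot \frac{1}{11} = \frac{2}{11} \approx 0.18182$)
$D{\left(V,u \right)} = \frac{2}{11}$
$P + 0 \left(D{\left(-4,S{\left(0 \right)} \right)} + 7\right) = -191 + 0 \left(\frac{2}{11} + 7\right) = -191 + 0 \cdot \frac{79}{11} = -191 + 0 = -191$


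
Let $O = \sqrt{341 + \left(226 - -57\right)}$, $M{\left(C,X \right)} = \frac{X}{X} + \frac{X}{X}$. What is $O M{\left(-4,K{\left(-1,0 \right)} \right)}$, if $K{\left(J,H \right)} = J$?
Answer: $8 \sqrt{39} \approx 49.96$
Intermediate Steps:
$M{\left(C,X \right)} = 2$ ($M{\left(C,X \right)} = 1 + 1 = 2$)
$O = 4 \sqrt{39}$ ($O = \sqrt{341 + \left(226 + 57\right)} = \sqrt{341 + 283} = \sqrt{624} = 4 \sqrt{39} \approx 24.98$)
$O M{\left(-4,K{\left(-1,0 \right)} \right)} = 4 \sqrt{39} \cdot 2 = 8 \sqrt{39}$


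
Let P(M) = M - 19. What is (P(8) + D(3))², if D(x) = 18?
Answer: 49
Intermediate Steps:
P(M) = -19 + M
(P(8) + D(3))² = ((-19 + 8) + 18)² = (-11 + 18)² = 7² = 49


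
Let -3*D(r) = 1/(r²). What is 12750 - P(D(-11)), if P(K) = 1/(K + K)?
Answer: 25863/2 ≈ 12932.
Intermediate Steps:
D(r) = -1/(3*r²)
P(K) = 1/(2*K)
12750 - P(D(-11)) = 12750 - 1/(2*((-⅓/(-11)²))) = 12750 - 1/(2*((-⅓*1/121))) = 12750 - 1/(2*(-1/363)) = 12750 - (-363)/2 = 12750 - 1*(-363/2) = 12750 + 363/2 = 25863/2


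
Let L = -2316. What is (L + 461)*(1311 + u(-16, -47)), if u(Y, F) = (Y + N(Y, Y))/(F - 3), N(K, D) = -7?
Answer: -24327583/10 ≈ -2.4328e+6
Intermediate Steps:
u(Y, F) = (-7 + Y)/(-3 + F) (u(Y, F) = (Y - 7)/(F - 3) = (-7 + Y)/(-3 + F))
(L + 461)*(1311 + u(-16, -47)) = (-2316 + 461)*(1311 + (-7 - 16)/(-3 - 47)) = -1855*(1311 - 23/(-50)) = -1855*(1311 - 1/50*(-23)) = -1855*(1311 + 23/50) = -1855*65573/50 = -24327583/10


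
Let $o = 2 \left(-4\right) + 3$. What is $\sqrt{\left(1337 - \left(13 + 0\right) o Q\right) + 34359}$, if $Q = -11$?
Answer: $\sqrt{34981} \approx 187.03$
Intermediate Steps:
$o = -5$ ($o = -8 + 3 = -5$)
$\sqrt{\left(1337 - \left(13 + 0\right) o Q\right) + 34359} = \sqrt{\left(1337 - \left(13 + 0\right) \left(-5\right) \left(-11\right)\right) + 34359} = \sqrt{\left(1337 - 13 \left(-5\right) \left(-11\right)\right) + 34359} = \sqrt{\left(1337 - \left(-65\right) \left(-11\right)\right) + 34359} = \sqrt{\left(1337 - 715\right) + 34359} = \sqrt{622 + 34359} = \sqrt{34981}$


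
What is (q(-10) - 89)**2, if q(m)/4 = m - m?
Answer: 7921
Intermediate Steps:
q(m) = 0 (q(m) = 4*(m - m) = 4*0 = 0)
(q(-10) - 89)**2 = (0 - 89)**2 = (-89)**2 = 7921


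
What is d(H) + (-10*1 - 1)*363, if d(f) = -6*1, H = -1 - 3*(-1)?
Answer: -3999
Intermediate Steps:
H = 2 (H = -1 + 3 = 2)
d(f) = -6
d(H) + (-10*1 - 1)*363 = -6 + (-10*1 - 1)*363 = -6 + (-10 - 1)*363 = -6 - 11*363 = -6 - 3993 = -3999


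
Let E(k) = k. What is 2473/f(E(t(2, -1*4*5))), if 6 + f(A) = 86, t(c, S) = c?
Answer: 2473/80 ≈ 30.913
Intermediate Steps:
f(A) = 80 (f(A) = -6 + 86 = 80)
2473/f(E(t(2, -1*4*5))) = 2473/80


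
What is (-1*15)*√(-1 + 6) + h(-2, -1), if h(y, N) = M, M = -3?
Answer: -3 - 15*√5 ≈ -36.541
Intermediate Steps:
h(y, N) = -3
(-1*15)*√(-1 + 6) + h(-2, -1) = (-1*15)*√(-1 + 6) - 3 = -15*√5 - 3 = -3 - 15*√5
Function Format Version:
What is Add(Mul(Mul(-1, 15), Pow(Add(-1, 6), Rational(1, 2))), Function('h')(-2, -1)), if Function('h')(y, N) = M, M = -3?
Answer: Add(-3, Mul(-15, Pow(5, Rational(1, 2)))) ≈ -36.541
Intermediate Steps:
Function('h')(y, N) = -3
Add(Mul(Mul(-1, 15), Pow(Add(-1, 6), Rational(1, 2))), Function('h')(-2, -1)) = Add(Mul(Mul(-1, 15), Pow(Add(-1, 6), Rational(1, 2))), -3) = Add(Mul(-15, Pow(5, Rational(1, 2))), -3) = Add(-3, Mul(-15, Pow(5, Rational(1, 2))))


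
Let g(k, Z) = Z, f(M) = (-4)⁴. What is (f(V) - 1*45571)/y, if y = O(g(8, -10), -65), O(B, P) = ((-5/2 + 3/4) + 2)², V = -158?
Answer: -725040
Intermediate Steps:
f(M) = 256
O(B, P) = 1/16 (O(B, P) = ((-5*½ + 3*(¼)) + 2)² = ((-5/2 + ¾) + 2)² = (-7/4 + 2)² = (¼)² = 1/16)
y = 1/16 ≈ 0.062500
(f(V) - 1*45571)/y = (256 - 1*45571)/(1/16) = (256 - 45571)*16 = -45315*16 = -725040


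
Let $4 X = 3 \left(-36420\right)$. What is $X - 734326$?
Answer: $-761641$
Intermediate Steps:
$X = -27315$ ($X = \frac{3 \left(-36420\right)}{4} = \frac{1}{4} \left(-109260\right) = -27315$)
$X - 734326 = -27315 - 734326 = -761641$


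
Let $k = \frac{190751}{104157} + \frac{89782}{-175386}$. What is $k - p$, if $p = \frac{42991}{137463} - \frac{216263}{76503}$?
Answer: $\frac{13638240551811883940}{3557573732158285707} \approx 3.8336$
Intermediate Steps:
$p = - \frac{2937691144}{1168481321}$ ($p = 42991 \cdot \frac{1}{137463} - \frac{216263}{76503} = \frac{42991}{137463} - \frac{216263}{76503} = - \frac{2937691144}{1168481321} \approx -2.5141$)
$k = \frac{4017271852}{3044613267}$ ($k = 190751 \cdot \frac{1}{104157} + 89782 \left(- \frac{1}{175386}\right) = \frac{190751}{104157} - \frac{44891}{87693} = \frac{4017271852}{3044613267} \approx 1.3195$)
$k - p = \frac{4017271852}{3044613267} - - \frac{2937691144}{1168481321} = \frac{4017271852}{3044613267} + \frac{2937691144}{1168481321} = \frac{13638240551811883940}{3557573732158285707}$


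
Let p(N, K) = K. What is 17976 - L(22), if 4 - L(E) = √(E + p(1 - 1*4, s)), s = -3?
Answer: 17972 + √19 ≈ 17976.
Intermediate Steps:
L(E) = 4 - √(-3 + E) (L(E) = 4 - √(E - 3) = 4 - √(-3 + E))
17976 - L(22) = 17976 - (4 - √(-3 + 22)) = 17976 - (4 - √19) = 17976 + (-4 + √19) = 17972 + √19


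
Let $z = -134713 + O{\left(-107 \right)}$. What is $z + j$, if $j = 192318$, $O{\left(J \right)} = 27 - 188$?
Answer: $57444$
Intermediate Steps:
$O{\left(J \right)} = -161$
$z = -134874$ ($z = -134713 - 161 = -134874$)
$z + j = -134874 + 192318 = 57444$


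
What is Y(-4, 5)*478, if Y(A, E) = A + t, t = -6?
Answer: -4780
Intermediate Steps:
Y(A, E) = -6 + A (Y(A, E) = A - 6 = -6 + A)
Y(-4, 5)*478 = (-6 - 4)*478 = -10*478 = -4780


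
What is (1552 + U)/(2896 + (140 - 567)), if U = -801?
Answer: 751/2469 ≈ 0.30417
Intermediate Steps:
(1552 + U)/(2896 + (140 - 567)) = (1552 - 801)/(2896 + (140 - 567)) = 751/(2896 - 427) = 751/2469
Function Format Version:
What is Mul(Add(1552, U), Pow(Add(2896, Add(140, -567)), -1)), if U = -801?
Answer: Rational(751, 2469) ≈ 0.30417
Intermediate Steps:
Mul(Add(1552, U), Pow(Add(2896, Add(140, -567)), -1)) = Mul(Add(1552, -801), Pow(Add(2896, Add(140, -567)), -1)) = Mul(751, Pow(Add(2896, -427), -1)) = Mul(751, Pow(2469, -1)) = Mul(751, Rational(1, 2469)) = Rational(751, 2469)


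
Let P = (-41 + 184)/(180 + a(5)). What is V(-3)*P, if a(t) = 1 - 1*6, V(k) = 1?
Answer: 143/175 ≈ 0.81714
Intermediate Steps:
a(t) = -5 (a(t) = 1 - 6 = -5)
P = 143/175 (P = (-41 + 184)/(180 - 5) = 143/175 ≈ 0.81714)
V(-3)*P = 1*(143/175) = 143/175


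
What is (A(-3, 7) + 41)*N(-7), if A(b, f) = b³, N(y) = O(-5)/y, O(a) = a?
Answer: 10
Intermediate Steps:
N(y) = -5/y
(A(-3, 7) + 41)*N(-7) = ((-3)³ + 41)*(-5/(-7)) = (-27 + 41)*(-5*(-⅐)) = 14*(5/7) = 10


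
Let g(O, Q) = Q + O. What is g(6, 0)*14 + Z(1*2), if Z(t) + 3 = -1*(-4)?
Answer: 85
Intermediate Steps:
g(O, Q) = O + Q
Z(t) = 1 (Z(t) = -3 - 1*(-4) = -3 + 4 = 1)
g(6, 0)*14 + Z(1*2) = (6 + 0)*14 + 1 = 6*14 + 1 = 84 + 1 = 85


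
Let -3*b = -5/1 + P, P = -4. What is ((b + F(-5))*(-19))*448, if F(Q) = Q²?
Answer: -238336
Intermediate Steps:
b = 3 (b = -(-5/1 - 4)/3 = -(-5*1 - 4)/3 = -(-5 - 4)/3 = -⅓*(-9) = 3)
((b + F(-5))*(-19))*448 = ((3 + (-5)²)*(-19))*448 = ((3 + 25)*(-19))*448 = (28*(-19))*448 = -532*448 = -238336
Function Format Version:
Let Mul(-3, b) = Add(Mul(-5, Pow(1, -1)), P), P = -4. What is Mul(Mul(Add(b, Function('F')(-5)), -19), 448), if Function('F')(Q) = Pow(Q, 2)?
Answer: -238336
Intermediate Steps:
b = 3 (b = Mul(Rational(-1, 3), Add(Mul(-5, Pow(1, -1)), -4)) = Mul(Rational(-1, 3), Add(Mul(-5, 1), -4)) = Mul(Rational(-1, 3), Add(-5, -4)) = Mul(Rational(-1, 3), -9) = 3)
Mul(Mul(Add(b, Function('F')(-5)), -19), 448) = Mul(Mul(Add(3, Pow(-5, 2)), -19), 448) = Mul(Mul(Add(3, 25), -19), 448) = Mul(Mul(28, -19), 448) = Mul(-532, 448) = -238336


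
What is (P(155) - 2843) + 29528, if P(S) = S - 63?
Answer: 26777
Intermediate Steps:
P(S) = -63 + S
(P(155) - 2843) + 29528 = ((-63 + 155) - 2843) + 29528 = (92 - 2843) + 29528 = -2751 + 29528 = 26777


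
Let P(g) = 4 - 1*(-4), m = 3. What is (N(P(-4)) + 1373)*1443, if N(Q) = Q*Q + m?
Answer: 2077920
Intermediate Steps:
P(g) = 8 (P(g) = 4 + 4 = 8)
N(Q) = 3 + Q² (N(Q) = Q*Q + 3 = Q² + 3 = 3 + Q²)
(N(P(-4)) + 1373)*1443 = ((3 + 8²) + 1373)*1443 = ((3 + 64) + 1373)*1443 = (67 + 1373)*1443 = 1440*1443 = 2077920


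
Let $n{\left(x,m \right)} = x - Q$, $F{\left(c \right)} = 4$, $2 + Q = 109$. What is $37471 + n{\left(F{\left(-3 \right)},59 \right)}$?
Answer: $37368$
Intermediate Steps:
$Q = 107$ ($Q = -2 + 109 = 107$)
$n{\left(x,m \right)} = -107 + x$ ($n{\left(x,m \right)} = x - 107 = -107 + x$)
$37471 + n{\left(F{\left(-3 \right)},59 \right)} = 37471 + \left(-107 + 4\right) = 37471 - 103 = 37368$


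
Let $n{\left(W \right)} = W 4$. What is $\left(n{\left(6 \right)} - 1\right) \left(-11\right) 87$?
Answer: $-22011$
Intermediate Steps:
$n{\left(W \right)} = 4 W$
$\left(n{\left(6 \right)} - 1\right) \left(-11\right) 87 = \left(4 \cdot 6 - 1\right) \left(-11\right) 87 = \left(24 - 1\right) \left(-11\right) 87 = 23 \left(-11\right) 87 = \left(-253\right) 87 = -22011$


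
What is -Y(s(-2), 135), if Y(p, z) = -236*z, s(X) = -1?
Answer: 31860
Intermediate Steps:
-Y(s(-2), 135) = -(-236)*135 = -1*(-31860) = 31860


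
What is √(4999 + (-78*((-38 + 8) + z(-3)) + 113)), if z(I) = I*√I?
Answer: 3*√(828 + 26*I*√3) ≈ 86.357 + 2.3467*I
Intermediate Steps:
z(I) = I^(3/2)
√(4999 + (-78*((-38 + 8) + z(-3)) + 113)) = √(4999 + (-78*((-38 + 8) + (-3)^(3/2)) + 113)) = √(4999 + (-78*(-30 - 3*I*√3) + 113)) = √(4999 + ((2340 + 234*I*√3) + 113)) = √(4999 + (2453 + 234*I*√3)) = √(7452 + 234*I*√3)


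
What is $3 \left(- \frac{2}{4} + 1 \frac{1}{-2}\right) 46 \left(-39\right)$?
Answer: $5382$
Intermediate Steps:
$3 \left(- \frac{2}{4} + 1 \frac{1}{-2}\right) 46 \left(-39\right) = 3 \left(\left(-2\right) \frac{1}{4} + 1 \left(- \frac{1}{2}\right)\right) 46 \left(-39\right) = 3 \left(- \frac{1}{2} - \frac{1}{2}\right) 46 \left(-39\right) = 3 \left(-1\right) 46 \left(-39\right) = \left(-3\right) 46 \left(-39\right) = \left(-138\right) \left(-39\right) = 5382$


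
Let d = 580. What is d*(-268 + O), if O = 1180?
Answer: 528960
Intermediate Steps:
d*(-268 + O) = 580*(-268 + 1180) = 580*912 = 528960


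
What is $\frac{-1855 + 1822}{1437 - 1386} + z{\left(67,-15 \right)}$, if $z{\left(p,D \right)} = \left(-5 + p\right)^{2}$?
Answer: $\frac{65337}{17} \approx 3843.4$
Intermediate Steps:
$\frac{-1855 + 1822}{1437 - 1386} + z{\left(67,-15 \right)} = \frac{-1855 + 1822}{1437 - 1386} + \left(-5 + 67\right)^{2} = - \frac{33}{51} + 62^{2} = \left(-33\right) \frac{1}{51} + 3844 = - \frac{11}{17} + 3844 = \frac{65337}{17}$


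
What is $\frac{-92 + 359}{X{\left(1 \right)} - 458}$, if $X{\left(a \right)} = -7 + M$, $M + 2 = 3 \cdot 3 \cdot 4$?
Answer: $- \frac{267}{431} \approx -0.61949$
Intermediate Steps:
$M = 34$ ($M = -2 + 3 \cdot 3 \cdot 4 = -2 + 9 \cdot 4 = -2 + 36 = 34$)
$X{\left(a \right)} = 27$ ($X{\left(a \right)} = -7 + 34 = 27$)
$\frac{-92 + 359}{X{\left(1 \right)} - 458} = \frac{-92 + 359}{27 - 458} = \frac{267}{-431} = 267 \left(- \frac{1}{431}\right) = - \frac{267}{431}$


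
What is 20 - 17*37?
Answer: -609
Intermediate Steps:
20 - 17*37 = 20 - 629 = -609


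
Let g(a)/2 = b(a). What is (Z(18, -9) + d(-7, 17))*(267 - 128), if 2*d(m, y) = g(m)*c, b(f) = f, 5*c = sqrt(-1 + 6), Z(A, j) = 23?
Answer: 3197 - 973*sqrt(5)/5 ≈ 2761.9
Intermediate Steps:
c = sqrt(5)/5 (c = sqrt(-1 + 6)/5 = sqrt(5)/5 ≈ 0.44721)
g(a) = 2*a
d(m, y) = m*sqrt(5)/5 (d(m, y) = ((2*m)*(sqrt(5)/5))/2 = (2*m*sqrt(5)/5)/2 = m*sqrt(5)/5)
(Z(18, -9) + d(-7, 17))*(267 - 128) = (23 + (1/5)*(-7)*sqrt(5))*(267 - 128) = (23 - 7*sqrt(5)/5)*139 = 3197 - 973*sqrt(5)/5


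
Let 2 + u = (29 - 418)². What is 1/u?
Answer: 1/151319 ≈ 6.6086e-6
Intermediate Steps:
u = 151319 (u = -2 + (29 - 418)² = -2 + (-389)² = -2 + 151321 = 151319)
1/u = 1/151319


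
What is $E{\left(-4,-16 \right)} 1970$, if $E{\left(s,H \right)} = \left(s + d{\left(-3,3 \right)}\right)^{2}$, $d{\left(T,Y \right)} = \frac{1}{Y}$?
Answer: $\frac{238370}{9} \approx 26486.0$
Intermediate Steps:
$E{\left(s,H \right)} = \left(\frac{1}{3} + s\right)^{2}$ ($E{\left(s,H \right)} = \left(s + \frac{1}{3}\right)^{2} = \left(\frac{1}{3} + s\right)^{2}$)
$E{\left(-4,-16 \right)} 1970 = \frac{\left(1 + 3 \left(-4\right)\right)^{2}}{9} \cdot 1970 = \frac{\left(1 - 12\right)^{2}}{9} \cdot 1970 = \frac{\left(-11\right)^{2}}{9} \cdot 1970 = \frac{1}{9} \cdot 121 \cdot 1970 = \frac{121}{9} \cdot 1970 = \frac{238370}{9}$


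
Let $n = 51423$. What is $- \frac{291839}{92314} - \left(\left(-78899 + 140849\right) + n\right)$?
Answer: $- \frac{10466206961}{92314} \approx -1.1338 \cdot 10^{5}$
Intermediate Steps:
$- \frac{291839}{92314} - \left(\left(-78899 + 140849\right) + n\right) = - \frac{291839}{92314} - \left(\left(-78899 + 140849\right) + 51423\right) = \left(-291839\right) \frac{1}{92314} - \left(61950 + 51423\right) = - \frac{291839}{92314} - 113373 = - \frac{10466206961}{92314}$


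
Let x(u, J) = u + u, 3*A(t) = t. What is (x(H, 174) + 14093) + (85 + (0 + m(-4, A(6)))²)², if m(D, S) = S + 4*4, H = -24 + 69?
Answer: 181464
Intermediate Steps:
A(t) = t/3
H = 45
m(D, S) = 16 + S (m(D, S) = S + 16 = 16 + S)
x(u, J) = 2*u
(x(H, 174) + 14093) + (85 + (0 + m(-4, A(6)))²)² = (2*45 + 14093) + (85 + (0 + (16 + (⅓)*6))²)² = (90 + 14093) + (85 + (0 + (16 + 2))²)² = 14183 + (85 + (0 + 18)²)² = 14183 + (85 + 18²)² = 14183 + (85 + 324)² = 14183 + 409² = 14183 + 167281 = 181464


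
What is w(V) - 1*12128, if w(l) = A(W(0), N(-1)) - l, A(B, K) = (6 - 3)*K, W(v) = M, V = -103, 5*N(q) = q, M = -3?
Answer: -60128/5 ≈ -12026.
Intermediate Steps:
N(q) = q/5
W(v) = -3
A(B, K) = 3*K
w(l) = -⅗ - l (w(l) = 3*((⅕)*(-1)) - l = 3*(-⅕) - l = -⅗ - l)
w(V) - 1*12128 = (-⅗ - 1*(-103)) - 1*12128 = (-⅗ + 103) - 12128 = 512/5 - 12128 = -60128/5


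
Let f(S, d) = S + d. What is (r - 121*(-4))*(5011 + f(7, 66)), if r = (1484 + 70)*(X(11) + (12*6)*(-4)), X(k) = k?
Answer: -2185987816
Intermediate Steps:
r = -430458 (r = (1484 + 70)*(11 + (12*6)*(-4)) = 1554*(11 + 72*(-4)) = 1554*(11 - 288) = 1554*(-277) = -430458)
(r - 121*(-4))*(5011 + f(7, 66)) = (-430458 - 121*(-4))*(5011 + (7 + 66)) = (-430458 + 484)*(5011 + 73) = -429974*5084 = -2185987816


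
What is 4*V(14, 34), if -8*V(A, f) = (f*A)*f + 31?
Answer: -16215/2 ≈ -8107.5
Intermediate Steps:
V(A, f) = -31/8 - A*f²/8 (V(A, f) = -((f*A)*f + 31)/8 = -((A*f)*f + 31)/8 = -(A*f² + 31)/8 = -(31 + A*f²)/8 = -31/8 - A*f²/8)
4*V(14, 34) = 4*(-31/8 - ⅛*14*34²) = 4*(-31/8 - ⅛*14*1156) = 4*(-31/8 - 2023) = 4*(-16215/8) = -16215/2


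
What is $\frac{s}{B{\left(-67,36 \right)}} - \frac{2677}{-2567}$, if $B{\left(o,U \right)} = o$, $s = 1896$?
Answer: $- \frac{4687673}{171989} \approx -27.256$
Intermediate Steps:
$\frac{s}{B{\left(-67,36 \right)}} - \frac{2677}{-2567} = \frac{1896}{-67} - \frac{2677}{-2567} = 1896 \left(- \frac{1}{67}\right) - - \frac{2677}{2567} = - \frac{1896}{67} + \frac{2677}{2567} = - \frac{4687673}{171989}$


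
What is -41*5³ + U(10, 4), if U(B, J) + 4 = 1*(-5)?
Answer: -5134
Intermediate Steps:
U(B, J) = -9 (U(B, J) = -4 + 1*(-5) = -4 - 5 = -9)
-41*5³ + U(10, 4) = -41*5³ - 9 = -41*125 - 9 = -5125 - 9 = -5134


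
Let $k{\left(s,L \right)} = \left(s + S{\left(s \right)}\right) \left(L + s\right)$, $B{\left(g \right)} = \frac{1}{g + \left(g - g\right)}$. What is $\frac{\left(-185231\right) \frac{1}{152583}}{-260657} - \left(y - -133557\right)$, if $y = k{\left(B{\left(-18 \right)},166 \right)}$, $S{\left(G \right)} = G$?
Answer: $- \frac{286797919257630745}{2147678659674} \approx -1.3354 \cdot 10^{5}$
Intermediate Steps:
$B{\left(g \right)} = \frac{1}{g}$ ($B{\left(g \right)} = \frac{1}{g + 0} = \frac{1}{g}$)
$k{\left(s,L \right)} = 2 s \left(L + s\right)$ ($k{\left(s,L \right)} = \left(s + s\right) \left(L + s\right) = 2 s \left(L + s\right)$)
$y = - \frac{2987}{162}$ ($y = \frac{2 \left(166 + \frac{1}{-18}\right)}{-18} = 2 \left(- \frac{1}{18}\right) \left(166 - \frac{1}{18}\right) = 2 \left(- \frac{1}{18}\right) \frac{2987}{18} = - \frac{2987}{162} \approx -18.438$)
$\frac{\left(-185231\right) \frac{1}{152583}}{-260657} - \left(y - -133557\right) = \frac{\left(-185231\right) \frac{1}{152583}}{-260657} - \left(- \frac{2987}{162} - -133557\right) = \left(-185231\right) \frac{1}{152583} \left(- \frac{1}{260657}\right) - \left(- \frac{2987}{162} + 133557\right) = \left(- \frac{185231}{152583}\right) \left(- \frac{1}{260657}\right) - \frac{21633247}{162} = \frac{185231}{39771827031} - \frac{21633247}{162} = - \frac{286797919257630745}{2147678659674}$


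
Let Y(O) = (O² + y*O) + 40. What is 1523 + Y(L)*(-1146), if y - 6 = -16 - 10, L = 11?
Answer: 69137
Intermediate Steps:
y = -20 (y = 6 + (-16 - 10) = 6 - 26 = -20)
Y(O) = 40 + O² - 20*O (Y(O) = (O² - 20*O) + 40 = 40 + O² - 20*O)
1523 + Y(L)*(-1146) = 1523 + (40 + 11² - 20*11)*(-1146) = 1523 + (40 + 121 - 220)*(-1146) = 1523 - 59*(-1146) = 1523 + 67614 = 69137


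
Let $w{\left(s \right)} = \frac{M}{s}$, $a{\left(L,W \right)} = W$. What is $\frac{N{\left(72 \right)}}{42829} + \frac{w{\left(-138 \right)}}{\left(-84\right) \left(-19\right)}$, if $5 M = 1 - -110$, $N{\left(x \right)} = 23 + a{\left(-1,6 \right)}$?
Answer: $\frac{9060647}{15721669320} \approx 0.00057632$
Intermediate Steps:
$N{\left(x \right)} = 29$ ($N{\left(x \right)} = 23 + 6 = 29$)
$M = \frac{111}{5}$ ($M = \frac{1 - -110}{5} = \frac{1 + 110}{5} = \frac{1}{5} \cdot 111 = \frac{111}{5} \approx 22.2$)
$w{\left(s \right)} = \frac{111}{5 s}$
$\frac{N{\left(72 \right)}}{42829} + \frac{w{\left(-138 \right)}}{\left(-84\right) \left(-19\right)} = \frac{29}{42829} + \frac{\frac{111}{5} \frac{1}{-138}}{\left(-84\right) \left(-19\right)} = 29 \cdot \frac{1}{42829} + \frac{\frac{111}{5} \left(- \frac{1}{138}\right)}{1596} = \frac{29}{42829} - \frac{37}{367080} = \frac{9060647}{15721669320}$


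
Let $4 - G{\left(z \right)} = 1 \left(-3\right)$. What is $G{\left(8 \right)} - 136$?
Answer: $-129$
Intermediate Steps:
$G{\left(z \right)} = 7$ ($G{\left(z \right)} = 4 - 1 \left(-3\right) = 4 - -3 = 4 + 3 = 7$)
$G{\left(8 \right)} - 136 = 7 - 136 = -129$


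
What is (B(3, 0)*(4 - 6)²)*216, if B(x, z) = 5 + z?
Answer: 4320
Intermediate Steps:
(B(3, 0)*(4 - 6)²)*216 = ((5 + 0)*(4 - 6)²)*216 = (5*(-2)²)*216 = (5*4)*216 = 20*216 = 4320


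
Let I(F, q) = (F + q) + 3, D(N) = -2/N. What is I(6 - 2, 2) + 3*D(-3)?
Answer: 11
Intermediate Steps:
I(F, q) = 3 + F + q
I(6 - 2, 2) + 3*D(-3) = (3 + (6 - 2) + 2) + 3*(-2/(-3)) = (3 + 4 + 2) + 3*(-2*(-⅓)) = 9 + 3*(⅔) = 9 + 2 = 11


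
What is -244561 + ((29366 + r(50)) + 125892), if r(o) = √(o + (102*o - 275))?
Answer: -89303 + 5*√195 ≈ -89233.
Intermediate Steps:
r(o) = √(-275 + 103*o) (r(o) = √(o + (-275 + 102*o)) = √(-275 + 103*o))
-244561 + ((29366 + r(50)) + 125892) = -244561 + ((29366 + √(-275 + 103*50)) + 125892) = -244561 + ((29366 + √(-275 + 5150)) + 125892) = -244561 + ((29366 + √4875) + 125892) = -244561 + ((29366 + 5*√195) + 125892) = -244561 + (155258 + 5*√195) = -89303 + 5*√195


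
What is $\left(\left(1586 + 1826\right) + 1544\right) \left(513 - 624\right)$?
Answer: $-550116$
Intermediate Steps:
$\left(\left(1586 + 1826\right) + 1544\right) \left(513 - 624\right) = \left(3412 + 1544\right) \left(513 - 624\right) = 4956 \left(-111\right) = -550116$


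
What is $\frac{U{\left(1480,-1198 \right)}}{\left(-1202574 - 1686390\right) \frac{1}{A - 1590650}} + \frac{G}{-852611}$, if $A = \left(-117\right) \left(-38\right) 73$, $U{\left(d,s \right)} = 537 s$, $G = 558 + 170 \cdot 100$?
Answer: $- \frac{57871679397644252}{205263540417} \approx -2.8194 \cdot 10^{5}$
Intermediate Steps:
$G = 17558$ ($G = 558 + 17000 = 17558$)
$A = 324558$ ($A = 4446 \cdot 73 = 324558$)
$\frac{U{\left(1480,-1198 \right)}}{\left(-1202574 - 1686390\right) \frac{1}{A - 1590650}} + \frac{G}{-852611} = \frac{537 \left(-1198\right)}{\left(-1202574 - 1686390\right) \frac{1}{324558 - 1590650}} + \frac{17558}{-852611} = - \frac{643326}{\left(-2888964\right) \frac{1}{-1266092}} + 17558 \left(- \frac{1}{852611}\right) = - \frac{643326}{\left(-2888964\right) \left(- \frac{1}{1266092}\right)} - \frac{17558}{852611} = - \frac{643326}{\frac{722241}{316523}} - \frac{17558}{852611} = \left(-643326\right) \frac{316523}{722241} - \frac{17558}{852611} = - \frac{67875825166}{240747} - \frac{17558}{852611} = - \frac{57871679397644252}{205263540417}$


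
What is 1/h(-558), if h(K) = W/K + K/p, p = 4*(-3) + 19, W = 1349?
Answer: -3906/320807 ≈ -0.012176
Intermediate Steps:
p = 7 (p = -12 + 19 = 7)
h(K) = 1349/K + K/7
1/h(-558) = 1/(1349/(-558) + (⅐)*(-558)) = 1/(1349*(-1/558) - 558/7) = 1/(-1349/558 - 558/7) = 1/(-320807/3906) = -3906/320807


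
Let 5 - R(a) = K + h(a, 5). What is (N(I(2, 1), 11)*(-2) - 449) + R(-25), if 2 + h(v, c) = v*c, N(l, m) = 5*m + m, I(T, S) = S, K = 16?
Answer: -465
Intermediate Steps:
N(l, m) = 6*m
h(v, c) = -2 + c*v (h(v, c) = -2 + v*c = -2 + c*v)
R(a) = -9 - 5*a (R(a) = 5 - (16 + (-2 + 5*a)) = 5 - (14 + 5*a) = 5 + (-14 - 5*a) = -9 - 5*a)
(N(I(2, 1), 11)*(-2) - 449) + R(-25) = ((6*11)*(-2) - 449) + (-9 - 5*(-25)) = (66*(-2) - 449) + (-9 + 125) = (-132 - 449) + 116 = -581 + 116 = -465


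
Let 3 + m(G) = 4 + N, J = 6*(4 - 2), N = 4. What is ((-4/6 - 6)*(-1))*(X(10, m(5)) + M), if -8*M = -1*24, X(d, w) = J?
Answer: 100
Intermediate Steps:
J = 12 (J = 6*2 = 12)
m(G) = 5 (m(G) = -3 + (4 + 4) = -3 + 8 = 5)
X(d, w) = 12
M = 3 (M = -(-1)*24/8 = -⅛*(-24) = 3)
((-4/6 - 6)*(-1))*(X(10, m(5)) + M) = ((-4/6 - 6)*(-1))*(12 + 3) = ((-4*⅙ - 6)*(-1))*15 = ((-⅔ - 6)*(-1))*15 = -20/3*(-1)*15 = (20/3)*15 = 100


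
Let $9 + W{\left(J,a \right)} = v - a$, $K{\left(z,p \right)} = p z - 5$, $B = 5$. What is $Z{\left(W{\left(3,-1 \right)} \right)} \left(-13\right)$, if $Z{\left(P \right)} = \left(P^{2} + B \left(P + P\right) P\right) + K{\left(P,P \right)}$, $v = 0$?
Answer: $-9919$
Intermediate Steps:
$K{\left(z,p \right)} = -5 + p z$
$W{\left(J,a \right)} = -9 - a$ ($W{\left(J,a \right)} = -9 + \left(0 - a\right) = -9 - a$)
$Z{\left(P \right)} = -5 + 12 P^{2}$ ($Z{\left(P \right)} = \left(P^{2} + 5 \left(P + P\right) P\right) + \left(-5 + P P\right) = \left(P^{2} + 5 \cdot 2 P P\right) + \left(-5 + P^{2}\right) = \left(P^{2} + 10 P P\right) + \left(-5 + P^{2}\right) = \left(P^{2} + 10 P^{2}\right) + \left(-5 + P^{2}\right) = 11 P^{2} + \left(-5 + P^{2}\right) = -5 + 12 P^{2}$)
$Z{\left(W{\left(3,-1 \right)} \right)} \left(-13\right) = \left(-5 + 12 \left(-9 - -1\right)^{2}\right) \left(-13\right) = \left(-5 + 12 \left(-9 + 1\right)^{2}\right) \left(-13\right) = \left(-5 + 12 \left(-8\right)^{2}\right) \left(-13\right) = \left(-5 + 12 \cdot 64\right) \left(-13\right) = \left(-5 + 768\right) \left(-13\right) = 763 \left(-13\right) = -9919$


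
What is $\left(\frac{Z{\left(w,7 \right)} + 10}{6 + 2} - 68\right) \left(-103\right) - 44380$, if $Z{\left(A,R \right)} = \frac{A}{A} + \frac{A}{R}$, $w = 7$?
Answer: $- \frac{75061}{2} \approx -37531.0$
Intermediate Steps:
$Z{\left(A,R \right)} = 1 + \frac{A}{R}$
$\left(\frac{Z{\left(w,7 \right)} + 10}{6 + 2} - 68\right) \left(-103\right) - 44380 = \left(\frac{\frac{7 + 7}{7} + 10}{6 + 2} - 68\right) \left(-103\right) - 44380 = \left(\frac{\frac{1}{7} \cdot 14 + 10}{8} - 68\right) \left(-103\right) - 44380 = \left(\left(2 + 10\right) \frac{1}{8} - 68\right) \left(-103\right) - 44380 = \left(12 \cdot \frac{1}{8} - 68\right) \left(-103\right) - 44380 = \left(\frac{3}{2} - 68\right) \left(-103\right) - 44380 = \left(- \frac{133}{2}\right) \left(-103\right) - 44380 = \frac{13699}{2} - 44380 = - \frac{75061}{2}$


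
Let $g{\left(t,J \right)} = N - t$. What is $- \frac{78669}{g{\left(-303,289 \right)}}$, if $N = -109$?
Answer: $- \frac{78669}{194} \approx -405.51$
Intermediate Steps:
$g{\left(t,J \right)} = -109 - t$
$- \frac{78669}{g{\left(-303,289 \right)}} = - \frac{78669}{-109 - -303} = - \frac{78669}{-109 + 303} = - \frac{78669}{194}$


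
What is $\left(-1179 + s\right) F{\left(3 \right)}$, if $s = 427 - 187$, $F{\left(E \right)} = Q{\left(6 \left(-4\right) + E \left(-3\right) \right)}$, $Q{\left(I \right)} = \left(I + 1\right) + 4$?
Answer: $26292$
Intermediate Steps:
$Q{\left(I \right)} = 5 + I$ ($Q{\left(I \right)} = \left(1 + I\right) + 4 = 5 + I$)
$F{\left(E \right)} = -19 - 3 E$ ($F{\left(E \right)} = 5 + \left(6 \left(-4\right) + E \left(-3\right)\right) = 5 - \left(24 + 3 E\right) = -19 - 3 E$)
$s = 240$ ($s = 427 - 187 = 240$)
$\left(-1179 + s\right) F{\left(3 \right)} = \left(-1179 + 240\right) \left(-19 - 9\right) = - 939 \left(-19 - 9\right) = \left(-939\right) \left(-28\right) = 26292$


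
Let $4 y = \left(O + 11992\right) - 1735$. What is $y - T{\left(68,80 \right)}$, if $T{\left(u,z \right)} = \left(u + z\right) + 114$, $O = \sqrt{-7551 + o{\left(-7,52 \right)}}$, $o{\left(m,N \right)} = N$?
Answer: $\frac{9209}{4} + \frac{i \sqrt{7499}}{4} \approx 2302.3 + 21.649 i$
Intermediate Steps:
$O = i \sqrt{7499}$ ($O = \sqrt{-7551 + 52} = \sqrt{-7499} = i \sqrt{7499} \approx 86.597 i$)
$T{\left(u,z \right)} = 114 + u + z$
$y = \frac{10257}{4} + \frac{i \sqrt{7499}}{4}$ ($y = \frac{\left(i \sqrt{7499} + 11992\right) - 1735}{4} = \frac{\left(11992 + i \sqrt{7499}\right) - 1735}{4} = \frac{10257 + i \sqrt{7499}}{4} = \frac{10257}{4} + \frac{i \sqrt{7499}}{4} \approx 2564.3 + 21.649 i$)
$y - T{\left(68,80 \right)} = \left(\frac{10257}{4} + \frac{i \sqrt{7499}}{4}\right) - \left(114 + 68 + 80\right) = \left(\frac{10257}{4} + \frac{i \sqrt{7499}}{4}\right) - 262 = \frac{9209}{4} + \frac{i \sqrt{7499}}{4}$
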